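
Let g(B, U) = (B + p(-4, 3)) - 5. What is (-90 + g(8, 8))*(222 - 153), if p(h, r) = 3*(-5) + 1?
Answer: -6969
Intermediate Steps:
p(h, r) = -14 (p(h, r) = -15 + 1 = -14)
g(B, U) = -19 + B (g(B, U) = (B - 14) - 5 = (-14 + B) - 5 = -19 + B)
(-90 + g(8, 8))*(222 - 153) = (-90 + (-19 + 8))*(222 - 153) = (-90 - 11)*69 = -101*69 = -6969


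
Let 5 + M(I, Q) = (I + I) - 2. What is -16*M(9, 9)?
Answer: -176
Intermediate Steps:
M(I, Q) = -7 + 2*I (M(I, Q) = -5 + ((I + I) - 2) = -5 + (2*I - 2) = -5 + (-2 + 2*I) = -7 + 2*I)
-16*M(9, 9) = -16*(-7 + 2*9) = -16*(-7 + 18) = -16*11 = -1*176 = -176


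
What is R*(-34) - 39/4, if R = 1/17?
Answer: -47/4 ≈ -11.750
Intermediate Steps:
R = 1/17 ≈ 0.058824
R*(-34) - 39/4 = (1/17)*(-34) - 39/4 = -2 - 39*¼ = -2 - 39/4 = -47/4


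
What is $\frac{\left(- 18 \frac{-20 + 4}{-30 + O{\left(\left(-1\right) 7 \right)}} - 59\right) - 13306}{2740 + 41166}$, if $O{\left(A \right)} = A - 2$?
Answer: $- \frac{173841}{570778} \approx -0.30457$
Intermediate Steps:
$O{\left(A \right)} = -2 + A$
$\frac{\left(- 18 \frac{-20 + 4}{-30 + O{\left(\left(-1\right) 7 \right)}} - 59\right) - 13306}{2740 + 41166} = \frac{\left(- 18 \frac{-20 + 4}{-30 - 9} - 59\right) - 13306}{2740 + 41166} = \frac{\left(- 18 \left(- \frac{16}{-30 - 9}\right) - 59\right) - 13306}{43906} = \left(\left(- 18 \left(- \frac{16}{-30 - 9}\right) - 59\right) - 13306\right) \frac{1}{43906} = \left(\left(- 18 \left(- \frac{16}{-39}\right) - 59\right) - 13306\right) \frac{1}{43906} = \left(\left(- 18 \left(\left(-16\right) \left(- \frac{1}{39}\right)\right) - 59\right) - 13306\right) \frac{1}{43906} = \left(\left(\left(-18\right) \frac{16}{39} - 59\right) - 13306\right) \frac{1}{43906} = \left(\left(- \frac{96}{13} - 59\right) - 13306\right) \frac{1}{43906} = \left(- \frac{863}{13} - 13306\right) \frac{1}{43906} = \left(- \frac{173841}{13}\right) \frac{1}{43906} = - \frac{173841}{570778}$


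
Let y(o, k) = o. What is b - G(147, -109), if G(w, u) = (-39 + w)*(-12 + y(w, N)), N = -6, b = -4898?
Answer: -19478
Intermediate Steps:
G(w, u) = (-39 + w)*(-12 + w)
b - G(147, -109) = -4898 - (468 + 147² - 51*147) = -4898 - (468 + 21609 - 7497) = -4898 - 1*14580 = -4898 - 14580 = -19478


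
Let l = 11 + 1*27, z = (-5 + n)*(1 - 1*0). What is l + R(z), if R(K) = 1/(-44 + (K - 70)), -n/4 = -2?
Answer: 4217/111 ≈ 37.991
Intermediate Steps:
n = 8 (n = -4*(-2) = 8)
z = 3 (z = (-5 + 8)*(1 - 1*0) = 3*(1 + 0) = 3*1 = 3)
R(K) = 1/(-114 + K) (R(K) = 1/(-44 + (-70 + K)) = 1/(-114 + K))
l = 38 (l = 11 + 27 = 38)
l + R(z) = 38 + 1/(-114 + 3) = 38 + 1/(-111) = 38 - 1/111 = 4217/111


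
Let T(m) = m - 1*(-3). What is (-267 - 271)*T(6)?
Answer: -4842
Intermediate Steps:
T(m) = 3 + m (T(m) = m + 3 = 3 + m)
(-267 - 271)*T(6) = (-267 - 271)*(3 + 6) = -538*9 = -4842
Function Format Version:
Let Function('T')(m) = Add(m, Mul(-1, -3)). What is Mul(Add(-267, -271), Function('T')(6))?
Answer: -4842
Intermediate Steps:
Function('T')(m) = Add(3, m) (Function('T')(m) = Add(m, 3) = Add(3, m))
Mul(Add(-267, -271), Function('T')(6)) = Mul(Add(-267, -271), Add(3, 6)) = Mul(-538, 9) = -4842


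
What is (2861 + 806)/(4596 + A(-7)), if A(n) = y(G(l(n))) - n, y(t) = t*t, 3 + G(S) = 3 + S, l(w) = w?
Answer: 3667/4652 ≈ 0.78826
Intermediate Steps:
G(S) = S (G(S) = -3 + (3 + S) = S)
y(t) = t²
A(n) = n² - n
(2861 + 806)/(4596 + A(-7)) = (2861 + 806)/(4596 - 7*(-1 - 7)) = 3667/(4596 - 7*(-8)) = 3667/(4596 + 56) = 3667/4652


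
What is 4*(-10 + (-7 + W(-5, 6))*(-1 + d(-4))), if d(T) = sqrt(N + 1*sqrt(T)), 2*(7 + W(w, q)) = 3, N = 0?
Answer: -40 - 50*I ≈ -40.0 - 50.0*I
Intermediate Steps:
W(w, q) = -11/2 (W(w, q) = -7 + (1/2)*3 = -7 + 3/2 = -11/2)
d(T) = T**(1/4) (d(T) = sqrt(0 + 1*sqrt(T)) = sqrt(0 + sqrt(T)) = sqrt(sqrt(T)) = T**(1/4))
4*(-10 + (-7 + W(-5, 6))*(-1 + d(-4))) = 4*(-10 + (-7 - 11/2)*(-1 + (-4)**(1/4))) = 4*(-10 - 25*(-1 + (-1)**(1/4)*sqrt(2))/2) = 4*(-10 + (25/2 - 25*(-1)**(1/4)*sqrt(2)/2)) = 4*(5/2 - 25*(-1)**(1/4)*sqrt(2)/2) = 10 - 50*(-1)**(1/4)*sqrt(2)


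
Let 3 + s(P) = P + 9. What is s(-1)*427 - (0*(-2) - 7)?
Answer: 2142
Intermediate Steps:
s(P) = 6 + P (s(P) = -3 + (P + 9) = -3 + (9 + P) = 6 + P)
s(-1)*427 - (0*(-2) - 7) = (6 - 1)*427 - (0*(-2) - 7) = 5*427 - (0 - 7) = 2135 - 1*(-7) = 2135 + 7 = 2142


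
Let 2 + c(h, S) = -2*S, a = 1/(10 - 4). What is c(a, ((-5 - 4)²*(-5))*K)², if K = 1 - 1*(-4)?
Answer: 16386304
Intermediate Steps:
a = ⅙ (a = 1/6 = ⅙ ≈ 0.16667)
K = 5 (K = 1 + 4 = 5)
c(h, S) = -2 - 2*S
c(a, ((-5 - 4)²*(-5))*K)² = (-2 - 2*(-5 - 4)²*(-5)*5)² = (-2 - 2*(-9)²*(-5)*5)² = (-2 - 2*81*(-5)*5)² = (-2 - (-810)*5)² = (-2 - 2*(-2025))² = (-2 + 4050)² = 4048² = 16386304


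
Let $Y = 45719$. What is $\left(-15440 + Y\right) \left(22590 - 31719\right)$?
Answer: $-276416991$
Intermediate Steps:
$\left(-15440 + Y\right) \left(22590 - 31719\right) = \left(-15440 + 45719\right) \left(22590 - 31719\right) = 30279 \left(-9129\right) = -276416991$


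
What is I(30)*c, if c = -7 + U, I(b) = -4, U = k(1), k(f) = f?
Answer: 24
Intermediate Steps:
U = 1
c = -6 (c = -7 + 1 = -6)
I(30)*c = -4*(-6) = 24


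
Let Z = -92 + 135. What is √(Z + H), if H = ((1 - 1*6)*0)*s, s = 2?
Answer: √43 ≈ 6.5574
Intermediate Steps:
Z = 43
H = 0 (H = ((1 - 1*6)*0)*2 = ((1 - 6)*0)*2 = -5*0*2 = 0*2 = 0)
√(Z + H) = √(43 + 0) = √43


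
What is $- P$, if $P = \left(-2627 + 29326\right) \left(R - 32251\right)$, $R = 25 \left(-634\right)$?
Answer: $1284248599$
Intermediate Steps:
$R = -15850$
$P = -1284248599$ ($P = \left(-2627 + 29326\right) \left(-15850 - 32251\right) = 26699 \left(-48101\right) = -1284248599$)
$- P = \left(-1\right) \left(-1284248599\right) = 1284248599$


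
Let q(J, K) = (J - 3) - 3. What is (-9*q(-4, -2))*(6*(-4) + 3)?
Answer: -1890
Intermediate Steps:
q(J, K) = -6 + J (q(J, K) = (-3 + J) - 3 = -6 + J)
(-9*q(-4, -2))*(6*(-4) + 3) = (-9*(-6 - 4))*(6*(-4) + 3) = (-9*(-10))*(-24 + 3) = 90*(-21) = -1890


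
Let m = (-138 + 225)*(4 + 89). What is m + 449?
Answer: 8540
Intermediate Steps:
m = 8091 (m = 87*93 = 8091)
m + 449 = 8091 + 449 = 8540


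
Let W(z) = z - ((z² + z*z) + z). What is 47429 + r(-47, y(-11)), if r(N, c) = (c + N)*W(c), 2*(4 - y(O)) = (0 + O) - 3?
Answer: 56141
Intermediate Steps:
W(z) = -2*z² (W(z) = z - ((z² + z²) + z) = z - (2*z² + z) = z - (z + 2*z²) = z + (-z - 2*z²) = -2*z²)
y(O) = 11/2 - O/2 (y(O) = 4 - ((0 + O) - 3)/2 = 4 - (O - 3)/2 = 4 - (-3 + O)/2 = 4 + (3/2 - O/2) = 11/2 - O/2)
r(N, c) = -2*c²*(N + c) (r(N, c) = (c + N)*(-2*c²) = (N + c)*(-2*c²) = -2*c²*(N + c))
47429 + r(-47, y(-11)) = 47429 + 2*(11/2 - ½*(-11))²*(-1*(-47) - (11/2 - ½*(-11))) = 47429 + 2*(11/2 + 11/2)²*(47 - (11/2 + 11/2)) = 47429 + 2*11²*(47 - 1*11) = 47429 + 2*121*(47 - 11) = 47429 + 2*121*36 = 47429 + 8712 = 56141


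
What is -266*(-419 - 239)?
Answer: 175028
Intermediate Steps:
-266*(-419 - 239) = -266*(-658) = 175028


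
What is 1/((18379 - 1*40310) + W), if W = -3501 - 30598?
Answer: -1/56030 ≈ -1.7848e-5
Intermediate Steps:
W = -34099
1/((18379 - 1*40310) + W) = 1/((18379 - 1*40310) - 34099) = 1/((18379 - 40310) - 34099) = 1/(-21931 - 34099) = 1/(-56030) = -1/56030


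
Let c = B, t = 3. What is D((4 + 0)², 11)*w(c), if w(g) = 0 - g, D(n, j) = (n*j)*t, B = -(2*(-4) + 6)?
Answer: -1056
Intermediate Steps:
B = 2 (B = -(-8 + 6) = -1*(-2) = 2)
D(n, j) = 3*j*n (D(n, j) = (n*j)*3 = (j*n)*3 = 3*j*n)
c = 2
w(g) = -g
D((4 + 0)², 11)*w(c) = (3*11*(4 + 0)²)*(-1*2) = (3*11*4²)*(-2) = (3*11*16)*(-2) = 528*(-2) = -1056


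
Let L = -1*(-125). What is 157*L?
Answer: 19625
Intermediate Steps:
L = 125
157*L = 157*125 = 19625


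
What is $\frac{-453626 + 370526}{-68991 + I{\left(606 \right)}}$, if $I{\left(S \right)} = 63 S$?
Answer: $\frac{27700}{10271} \approx 2.6969$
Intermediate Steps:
$\frac{-453626 + 370526}{-68991 + I{\left(606 \right)}} = \frac{-453626 + 370526}{-68991 + 63 \cdot 606} = - \frac{83100}{-68991 + 38178} = - \frac{83100}{-30813} = \left(-83100\right) \left(- \frac{1}{30813}\right) = \frac{27700}{10271}$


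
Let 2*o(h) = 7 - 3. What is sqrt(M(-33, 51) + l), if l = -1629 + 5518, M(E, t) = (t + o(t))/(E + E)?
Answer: sqrt(16936986)/66 ≈ 62.355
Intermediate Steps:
o(h) = 2 (o(h) = (7 - 3)/2 = (1/2)*4 = 2)
M(E, t) = (2 + t)/(2*E) (M(E, t) = (t + 2)/(E + E) = (2 + t)/((2*E)) = (2 + t)*(1/(2*E)) = (2 + t)/(2*E))
l = 3889
sqrt(M(-33, 51) + l) = sqrt((1/2)*(2 + 51)/(-33) + 3889) = sqrt((1/2)*(-1/33)*53 + 3889) = sqrt(-53/66 + 3889) = sqrt(256621/66) = sqrt(16936986)/66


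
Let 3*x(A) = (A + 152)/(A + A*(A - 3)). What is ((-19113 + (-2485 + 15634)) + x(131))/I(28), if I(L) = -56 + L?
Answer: 302356625/1419516 ≈ 213.00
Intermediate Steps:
x(A) = (152 + A)/(3*(A + A*(-3 + A))) (x(A) = ((A + 152)/(A + A*(A - 3)))/3 = ((152 + A)/(A + A*(-3 + A)))/3 = (152 + A)/(3*(A + A*(-3 + A))))
((-19113 + (-2485 + 15634)) + x(131))/I(28) = ((-19113 + (-2485 + 15634)) + (1/3)*(152 + 131)/(131*(-2 + 131)))/(-56 + 28) = ((-19113 + 13149) + (1/3)*(1/131)*283/129)/(-28) = (-5964 + (1/3)*(1/131)*(1/129)*283)*(-1/28) = (-5964 + 283/50697)*(-1/28) = -302356625/50697*(-1/28) = 302356625/1419516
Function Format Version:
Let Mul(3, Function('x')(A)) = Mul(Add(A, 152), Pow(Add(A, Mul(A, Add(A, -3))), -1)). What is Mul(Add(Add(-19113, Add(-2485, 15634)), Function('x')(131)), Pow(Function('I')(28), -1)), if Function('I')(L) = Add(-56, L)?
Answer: Rational(302356625, 1419516) ≈ 213.00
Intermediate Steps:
Function('x')(A) = Mul(Rational(1, 3), Pow(Add(A, Mul(A, Add(-3, A))), -1), Add(152, A)) (Function('x')(A) = Mul(Rational(1, 3), Mul(Add(A, 152), Pow(Add(A, Mul(A, Add(A, -3))), -1))) = Mul(Rational(1, 3), Mul(Add(152, A), Pow(Add(A, Mul(A, Add(-3, A))), -1))) = Mul(Rational(1, 3), Mul(Pow(Add(A, Mul(A, Add(-3, A))), -1), Add(152, A))) = Mul(Rational(1, 3), Pow(Add(A, Mul(A, Add(-3, A))), -1), Add(152, A)))
Mul(Add(Add(-19113, Add(-2485, 15634)), Function('x')(131)), Pow(Function('I')(28), -1)) = Mul(Add(Add(-19113, Add(-2485, 15634)), Mul(Rational(1, 3), Pow(131, -1), Pow(Add(-2, 131), -1), Add(152, 131))), Pow(Add(-56, 28), -1)) = Mul(Add(Add(-19113, 13149), Mul(Rational(1, 3), Rational(1, 131), Pow(129, -1), 283)), Pow(-28, -1)) = Mul(Add(-5964, Mul(Rational(1, 3), Rational(1, 131), Rational(1, 129), 283)), Rational(-1, 28)) = Mul(Add(-5964, Rational(283, 50697)), Rational(-1, 28)) = Mul(Rational(-302356625, 50697), Rational(-1, 28)) = Rational(302356625, 1419516)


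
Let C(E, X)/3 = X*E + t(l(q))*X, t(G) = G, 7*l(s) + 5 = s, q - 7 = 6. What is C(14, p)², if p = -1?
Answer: 101124/49 ≈ 2063.8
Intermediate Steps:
q = 13 (q = 7 + 6 = 13)
l(s) = -5/7 + s/7
C(E, X) = 24*X/7 + 3*E*X (C(E, X) = 3*(X*E + (-5/7 + (⅐)*13)*X) = 3*(E*X + (-5/7 + 13/7)*X) = 3*(E*X + 8*X/7) = 3*(8*X/7 + E*X) = 24*X/7 + 3*E*X)
C(14, p)² = ((3/7)*(-1)*(8 + 7*14))² = ((3/7)*(-1)*(8 + 98))² = ((3/7)*(-1)*106)² = (-318/7)² = 101124/49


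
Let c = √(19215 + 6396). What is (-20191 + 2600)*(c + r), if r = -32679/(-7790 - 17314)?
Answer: -191618763/8368 - 17591*√25611 ≈ -2.8381e+6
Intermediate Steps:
r = 10893/8368 (r = -32679/(-25104) = -32679*(-1/25104) = 10893/8368 ≈ 1.3017)
c = √25611 ≈ 160.03
(-20191 + 2600)*(c + r) = (-20191 + 2600)*(√25611 + 10893/8368) = -17591*(10893/8368 + √25611) = -191618763/8368 - 17591*√25611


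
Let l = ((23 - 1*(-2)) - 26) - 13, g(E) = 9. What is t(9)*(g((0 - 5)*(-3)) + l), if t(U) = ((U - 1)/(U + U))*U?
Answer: -20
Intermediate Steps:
t(U) = -1/2 + U/2 (t(U) = ((-1 + U)/((2*U)))*U = ((-1 + U)*(1/(2*U)))*U = ((-1 + U)/(2*U))*U = -1/2 + U/2)
l = -14 (l = ((23 + 2) - 26) - 13 = (25 - 26) - 13 = -1 - 13 = -14)
t(9)*(g((0 - 5)*(-3)) + l) = (-1/2 + (1/2)*9)*(9 - 14) = (-1/2 + 9/2)*(-5) = 4*(-5) = -20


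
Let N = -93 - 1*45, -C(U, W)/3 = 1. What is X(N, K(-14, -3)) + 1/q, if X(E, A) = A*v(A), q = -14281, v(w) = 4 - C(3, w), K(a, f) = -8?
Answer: -799737/14281 ≈ -56.000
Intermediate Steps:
C(U, W) = -3 (C(U, W) = -3*1 = -3)
v(w) = 7 (v(w) = 4 - 1*(-3) = 4 + 3 = 7)
N = -138 (N = -93 - 45 = -138)
X(E, A) = 7*A (X(E, A) = A*7 = 7*A)
X(N, K(-14, -3)) + 1/q = 7*(-8) + 1/(-14281) = -56 - 1/14281 = -799737/14281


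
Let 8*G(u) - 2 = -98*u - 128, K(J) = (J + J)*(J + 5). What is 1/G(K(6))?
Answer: -4/6531 ≈ -0.00061246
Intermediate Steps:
K(J) = 2*J*(5 + J) (K(J) = (2*J)*(5 + J) = 2*J*(5 + J))
G(u) = -63/4 - 49*u/4 (G(u) = ¼ + (-98*u - 128)/8 = ¼ + (-128 - 98*u)/8 = ¼ + (-16 - 49*u/4) = -63/4 - 49*u/4)
1/G(K(6)) = 1/(-63/4 - 49*6*(5 + 6)/2) = 1/(-63/4 - 49*6*11/2) = 1/(-63/4 - 49/4*132) = 1/(-63/4 - 1617) = 1/(-6531/4) = -4/6531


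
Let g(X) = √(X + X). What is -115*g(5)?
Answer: -115*√10 ≈ -363.66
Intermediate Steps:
g(X) = √2*√X (g(X) = √(2*X) = √2*√X)
-115*g(5) = -115*√2*√5 = -115*√10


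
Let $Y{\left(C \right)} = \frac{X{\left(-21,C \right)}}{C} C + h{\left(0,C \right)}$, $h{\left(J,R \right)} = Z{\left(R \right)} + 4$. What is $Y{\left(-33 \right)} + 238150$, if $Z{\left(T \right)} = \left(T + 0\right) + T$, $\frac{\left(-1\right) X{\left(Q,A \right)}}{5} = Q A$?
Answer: $234623$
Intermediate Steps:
$X{\left(Q,A \right)} = - 5 A Q$ ($X{\left(Q,A \right)} = - 5 Q A = - 5 A Q$)
$Z{\left(T \right)} = 2 T$ ($Z{\left(T \right)} = T + T = 2 T$)
$h{\left(J,R \right)} = 4 + 2 R$ ($h{\left(J,R \right)} = 2 R + 4 = 4 + 2 R$)
$Y{\left(C \right)} = 4 + 107 C$ ($Y{\left(C \right)} = \frac{\left(-5\right) C \left(-21\right)}{C} C + \left(4 + 2 C\right) = \frac{105 C}{C} C + \left(4 + 2 C\right) = 105 C + \left(4 + 2 C\right) = 4 + 107 C$)
$Y{\left(-33 \right)} + 238150 = \left(4 + 107 \left(-33\right)\right) + 238150 = \left(4 - 3531\right) + 238150 = -3527 + 238150 = 234623$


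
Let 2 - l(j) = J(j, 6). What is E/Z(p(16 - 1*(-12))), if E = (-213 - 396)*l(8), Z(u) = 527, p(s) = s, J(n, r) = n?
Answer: 3654/527 ≈ 6.9336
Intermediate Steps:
l(j) = 2 - j
E = 3654 (E = (-213 - 396)*(2 - 1*8) = -609*(2 - 8) = -609*(-6) = 3654)
E/Z(p(16 - 1*(-12))) = 3654/527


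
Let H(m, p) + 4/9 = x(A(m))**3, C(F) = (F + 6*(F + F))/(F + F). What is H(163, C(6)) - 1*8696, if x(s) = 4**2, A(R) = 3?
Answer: -41404/9 ≈ -4600.4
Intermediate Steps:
x(s) = 16
C(F) = 13/2 (C(F) = (F + 6*(2*F))/((2*F)) = (F + 12*F)*(1/(2*F)) = (13*F)*(1/(2*F)) = 13/2)
H(m, p) = 36860/9 (H(m, p) = -4/9 + 16**3 = -4/9 + 4096 = 36860/9)
H(163, C(6)) - 1*8696 = 36860/9 - 1*8696 = 36860/9 - 8696 = -41404/9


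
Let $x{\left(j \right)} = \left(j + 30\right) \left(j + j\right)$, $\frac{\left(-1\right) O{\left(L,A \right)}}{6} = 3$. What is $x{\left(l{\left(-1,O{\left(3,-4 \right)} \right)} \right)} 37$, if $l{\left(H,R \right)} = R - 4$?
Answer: $-13024$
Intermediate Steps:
$O{\left(L,A \right)} = -18$ ($O{\left(L,A \right)} = \left(-6\right) 3 = -18$)
$l{\left(H,R \right)} = -4 + R$
$x{\left(j \right)} = 2 j \left(30 + j\right)$ ($x{\left(j \right)} = \left(30 + j\right) 2 j = 2 j \left(30 + j\right)$)
$x{\left(l{\left(-1,O{\left(3,-4 \right)} \right)} \right)} 37 = 2 \left(-4 - 18\right) \left(30 - 22\right) 37 = 2 \left(-22\right) \left(30 - 22\right) 37 = 2 \left(-22\right) 8 \cdot 37 = \left(-352\right) 37 = -13024$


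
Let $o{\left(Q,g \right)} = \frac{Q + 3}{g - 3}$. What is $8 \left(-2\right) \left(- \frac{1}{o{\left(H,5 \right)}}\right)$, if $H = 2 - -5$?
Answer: $\frac{16}{5} \approx 3.2$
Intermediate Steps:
$H = 7$ ($H = 2 + 5 = 7$)
$o{\left(Q,g \right)} = \frac{3 + Q}{-3 + g}$
$8 \left(-2\right) \left(- \frac{1}{o{\left(H,5 \right)}}\right) = 8 \left(-2\right) \left(- \frac{1}{\frac{1}{-3 + 5} \left(3 + 7\right)}\right) = - 16 \left(- \frac{1}{\frac{1}{2} \cdot 10}\right) = - 16 \left(- \frac{1}{5}\right) = - 16 \left(\left(-1\right) \frac{1}{5}\right) = \left(-16\right) \left(- \frac{1}{5}\right) = \frac{16}{5}$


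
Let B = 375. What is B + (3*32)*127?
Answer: 12567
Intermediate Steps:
B + (3*32)*127 = 375 + (3*32)*127 = 375 + 96*127 = 375 + 12192 = 12567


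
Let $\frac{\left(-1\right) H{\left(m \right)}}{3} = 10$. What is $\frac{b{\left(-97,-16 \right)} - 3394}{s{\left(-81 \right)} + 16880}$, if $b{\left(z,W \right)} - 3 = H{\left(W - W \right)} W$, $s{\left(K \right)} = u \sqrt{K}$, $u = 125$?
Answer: $- \frac{9827536}{57240005} + \frac{130995 i}{11448001} \approx -0.17169 + 0.011443 i$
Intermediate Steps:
$H{\left(m \right)} = -30$ ($H{\left(m \right)} = \left(-3\right) 10 = -30$)
$s{\left(K \right)} = 125 \sqrt{K}$
$b{\left(z,W \right)} = 3 - 30 W$
$\frac{b{\left(-97,-16 \right)} - 3394}{s{\left(-81 \right)} + 16880} = \frac{\left(3 - -480\right) - 3394}{125 \sqrt{-81} + 16880} = \frac{\left(3 + 480\right) - 3394}{125 \cdot 9 i + 16880} = \frac{483 - 3394}{1125 i + 16880} = - \frac{2911}{16880 + 1125 i} = - 2911 \frac{16880 - 1125 i}{286200025} = - \frac{2911 \left(16880 - 1125 i\right)}{286200025}$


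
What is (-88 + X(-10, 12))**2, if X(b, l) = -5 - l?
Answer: 11025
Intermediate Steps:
(-88 + X(-10, 12))**2 = (-88 + (-5 - 1*12))**2 = (-88 + (-5 - 12))**2 = (-88 - 17)**2 = (-105)**2 = 11025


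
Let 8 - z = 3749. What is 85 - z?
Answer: 3826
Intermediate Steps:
z = -3741 (z = 8 - 1*3749 = 8 - 3749 = -3741)
85 - z = 85 - 1*(-3741) = 85 + 3741 = 3826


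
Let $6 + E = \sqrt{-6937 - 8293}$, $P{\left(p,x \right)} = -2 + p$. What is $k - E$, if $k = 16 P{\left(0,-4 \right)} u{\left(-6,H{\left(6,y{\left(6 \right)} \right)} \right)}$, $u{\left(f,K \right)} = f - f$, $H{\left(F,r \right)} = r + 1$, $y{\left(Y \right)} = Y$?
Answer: $6 - i \sqrt{15230} \approx 6.0 - 123.41 i$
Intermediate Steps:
$H{\left(F,r \right)} = 1 + r$
$u{\left(f,K \right)} = 0$
$E = -6 + i \sqrt{15230}$ ($E = -6 + \sqrt{-6937 - 8293} = -6 + \sqrt{-15230} = -6 + i \sqrt{15230} \approx -6.0 + 123.41 i$)
$k = 0$ ($k = 16 \left(-2 + 0\right) 0 = 16 \left(-2\right) 0 = \left(-32\right) 0 = 0$)
$k - E = 0 - \left(-6 + i \sqrt{15230}\right) = 0 + \left(6 - i \sqrt{15230}\right) = 6 - i \sqrt{15230}$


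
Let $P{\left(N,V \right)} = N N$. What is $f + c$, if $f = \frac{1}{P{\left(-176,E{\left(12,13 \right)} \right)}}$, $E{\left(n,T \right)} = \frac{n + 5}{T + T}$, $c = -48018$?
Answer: $- \frac{1487405567}{30976} \approx -48018.0$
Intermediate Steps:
$E{\left(n,T \right)} = \frac{5 + n}{2 T}$
$P{\left(N,V \right)} = N^{2}$
$f = \frac{1}{30976}$ ($f = \frac{1}{\left(-176\right)^{2}} = \frac{1}{30976} \approx 3.2283 \cdot 10^{-5}$)
$f + c = \frac{1}{30976} - 48018 = - \frac{1487405567}{30976}$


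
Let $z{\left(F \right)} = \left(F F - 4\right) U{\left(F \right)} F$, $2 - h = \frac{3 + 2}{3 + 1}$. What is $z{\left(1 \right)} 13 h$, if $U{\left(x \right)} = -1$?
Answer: $\frac{117}{4} \approx 29.25$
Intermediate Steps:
$h = \frac{3}{4}$ ($h = 2 - \frac{3 + 2}{3 + 1} = 2 - \frac{5}{4} = \frac{3}{4} \approx 0.75$)
$z{\left(F \right)} = F \left(4 - F^{2}\right)$ ($z{\left(F \right)} = \left(F F - 4\right) \left(-1\right) F = \left(F^{2} - 4\right) \left(-1\right) F = \left(-4 + F^{2}\right) \left(-1\right) F = \left(4 - F^{2}\right) F = F \left(4 - F^{2}\right)$)
$z{\left(1 \right)} 13 h = 1 \left(4 - 1^{2}\right) 13 \cdot \frac{3}{4} = 1 \left(4 - 1\right) \frac{39}{4} = 1 \cdot 3 \cdot \frac{39}{4} = 3 \cdot \frac{39}{4} = \frac{117}{4}$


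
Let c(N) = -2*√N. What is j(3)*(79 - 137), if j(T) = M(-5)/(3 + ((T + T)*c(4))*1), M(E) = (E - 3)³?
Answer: -29696/21 ≈ -1414.1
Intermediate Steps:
M(E) = (-3 + E)³
j(T) = -512/(3 - 8*T) (j(T) = (-3 - 5)³/(3 + ((T + T)*(-2*√4))*1) = (-8)³/(3 + ((2*T)*(-2*2))*1) = -512/(3 + ((2*T)*(-4))*1) = -512/(3 - 8*T*1) = -512/(3 - 8*T))
j(3)*(79 - 137) = (512/(-3 + 8*3))*(79 - 137) = (512/(-3 + 24))*(-58) = (512/21)*(-58) = -29696/21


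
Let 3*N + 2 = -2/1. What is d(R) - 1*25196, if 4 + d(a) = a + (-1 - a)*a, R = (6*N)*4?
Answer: -26224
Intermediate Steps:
N = -4/3 (N = -⅔ + (-2/1)/3 = -⅔ + (-2*1)/3 = -⅔ + (⅓)*(-2) = -⅔ - ⅔ = -4/3 ≈ -1.3333)
R = -32 (R = (6*(-4/3))*4 = -8*4 = -32)
d(a) = -4 + a + a*(-1 - a) (d(a) = -4 + (a + (-1 - a)*a) = -4 + (a + a*(-1 - a)) = -4 + a + a*(-1 - a))
d(R) - 1*25196 = (-4 - 1*(-32)²) - 1*25196 = (-4 - 1*1024) - 25196 = (-4 - 1024) - 25196 = -1028 - 25196 = -26224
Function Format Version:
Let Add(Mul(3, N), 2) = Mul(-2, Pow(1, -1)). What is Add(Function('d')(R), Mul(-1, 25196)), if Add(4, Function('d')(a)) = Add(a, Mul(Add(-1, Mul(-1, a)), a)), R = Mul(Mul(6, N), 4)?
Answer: -26224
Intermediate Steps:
N = Rational(-4, 3) (N = Add(Rational(-2, 3), Mul(Rational(1, 3), Mul(-2, Pow(1, -1)))) = Add(Rational(-2, 3), Mul(Rational(1, 3), Mul(-2, 1))) = Add(Rational(-2, 3), Mul(Rational(1, 3), -2)) = Add(Rational(-2, 3), Rational(-2, 3)) = Rational(-4, 3) ≈ -1.3333)
R = -32 (R = Mul(Mul(6, Rational(-4, 3)), 4) = Mul(-8, 4) = -32)
Function('d')(a) = Add(-4, a, Mul(a, Add(-1, Mul(-1, a)))) (Function('d')(a) = Add(-4, Add(a, Mul(Add(-1, Mul(-1, a)), a))) = Add(-4, Add(a, Mul(a, Add(-1, Mul(-1, a))))) = Add(-4, a, Mul(a, Add(-1, Mul(-1, a)))))
Add(Function('d')(R), Mul(-1, 25196)) = Add(Add(-4, Mul(-1, Pow(-32, 2))), Mul(-1, 25196)) = Add(Add(-4, Mul(-1, 1024)), -25196) = Add(Add(-4, -1024), -25196) = Add(-1028, -25196) = -26224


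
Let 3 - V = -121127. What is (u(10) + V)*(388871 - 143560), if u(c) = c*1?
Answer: 29716974540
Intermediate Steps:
V = 121130 (V = 3 - 1*(-121127) = 3 + 121127 = 121130)
u(c) = c
(u(10) + V)*(388871 - 143560) = (10 + 121130)*(388871 - 143560) = 121140*245311 = 29716974540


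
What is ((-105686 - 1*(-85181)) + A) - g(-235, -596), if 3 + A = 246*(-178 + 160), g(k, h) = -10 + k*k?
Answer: -80151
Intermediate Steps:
g(k, h) = -10 + k**2
A = -4431 (A = -3 + 246*(-178 + 160) = -3 + 246*(-18) = -3 - 4428 = -4431)
((-105686 - 1*(-85181)) + A) - g(-235, -596) = ((-105686 - 1*(-85181)) - 4431) - (-10 + (-235)**2) = ((-105686 + 85181) - 4431) - (-10 + 55225) = (-20505 - 4431) - 1*55215 = -24936 - 55215 = -80151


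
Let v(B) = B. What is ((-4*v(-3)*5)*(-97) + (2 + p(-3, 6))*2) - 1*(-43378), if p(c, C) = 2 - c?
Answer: 37572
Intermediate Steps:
((-4*v(-3)*5)*(-97) + (2 + p(-3, 6))*2) - 1*(-43378) = ((-4*(-3)*5)*(-97) + (2 + (2 - 1*(-3)))*2) - 1*(-43378) = ((12*5)*(-97) + (2 + (2 + 3))*2) + 43378 = (60*(-97) + (2 + 5)*2) + 43378 = (-5820 + 7*2) + 43378 = (-5820 + 14) + 43378 = -5806 + 43378 = 37572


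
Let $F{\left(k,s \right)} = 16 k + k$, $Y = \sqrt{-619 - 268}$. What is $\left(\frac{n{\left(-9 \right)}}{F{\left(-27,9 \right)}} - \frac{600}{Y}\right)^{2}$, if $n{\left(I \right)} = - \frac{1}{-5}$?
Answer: $\frac{\left(887 - 1377000 i \sqrt{887}\right)^{2}}{4143931992225} \approx -405.86 - 0.017556 i$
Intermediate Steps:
$Y = i \sqrt{887}$ ($Y = \sqrt{-887} = i \sqrt{887} \approx 29.783 i$)
$F{\left(k,s \right)} = 17 k$
$n{\left(I \right)} = \frac{1}{5}$ ($n{\left(I \right)} = \left(-1\right) \left(- \frac{1}{5}\right) = \frac{1}{5}$)
$\left(\frac{n{\left(-9 \right)}}{F{\left(-27,9 \right)}} - \frac{600}{Y}\right)^{2} = \left(\frac{1}{5 \cdot 17 \left(-27\right)} - \frac{600}{i \sqrt{887}}\right)^{2} = \left(\frac{1}{5 \left(-459\right)} - 600 \left(- \frac{i \sqrt{887}}{887}\right)\right)^{2} = \left(\frac{1}{5} \left(- \frac{1}{459}\right) + \frac{600 i \sqrt{887}}{887}\right)^{2} = \left(- \frac{1}{2295} + \frac{600 i \sqrt{887}}{887}\right)^{2}$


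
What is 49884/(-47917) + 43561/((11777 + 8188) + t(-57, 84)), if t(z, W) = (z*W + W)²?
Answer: -1102722618167/1061245638777 ≈ -1.0391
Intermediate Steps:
t(z, W) = (W + W*z)² (t(z, W) = (W*z + W)² = (W + W*z)²)
49884/(-47917) + 43561/((11777 + 8188) + t(-57, 84)) = 49884/(-47917) + 43561/((11777 + 8188) + 84²*(1 - 57)²) = 49884*(-1/47917) + 43561/(19965 + 7056*(-56)²) = -49884/47917 + 43561/(19965 + 7056*3136) = -49884/47917 + 43561/(19965 + 22127616) = -49884/47917 + 43561/22147581 = -1102722618167/1061245638777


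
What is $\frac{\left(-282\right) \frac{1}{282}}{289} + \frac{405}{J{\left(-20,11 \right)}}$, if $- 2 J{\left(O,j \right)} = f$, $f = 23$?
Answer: $- \frac{234113}{6647} \approx -35.221$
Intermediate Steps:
$J{\left(O,j \right)} = - \frac{23}{2}$ ($J{\left(O,j \right)} = \left(- \frac{1}{2}\right) 23 = - \frac{23}{2}$)
$\frac{\left(-282\right) \frac{1}{282}}{289} + \frac{405}{J{\left(-20,11 \right)}} = \frac{\left(-282\right) \frac{1}{282}}{289} + \frac{405}{- \frac{23}{2}} = \left(-282\right) \frac{1}{282} \cdot \frac{1}{289} + 405 \left(- \frac{2}{23}\right) = \left(-1\right) \frac{1}{289} - \frac{810}{23} = - \frac{1}{289} - \frac{810}{23} = - \frac{234113}{6647}$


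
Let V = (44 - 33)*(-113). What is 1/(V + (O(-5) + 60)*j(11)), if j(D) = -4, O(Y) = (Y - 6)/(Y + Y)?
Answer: -5/7437 ≈ -0.00067231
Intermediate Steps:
O(Y) = (-6 + Y)/(2*Y) (O(Y) = (-6 + Y)/((2*Y)) = (-6 + Y)*(1/(2*Y)) = (-6 + Y)/(2*Y))
V = -1243 (V = 11*(-113) = -1243)
1/(V + (O(-5) + 60)*j(11)) = 1/(-1243 + ((½)*(-6 - 5)/(-5) + 60)*(-4)) = 1/(-1243 + ((½)*(-⅕)*(-11) + 60)*(-4)) = 1/(-1243 + (11/10 + 60)*(-4)) = 1/(-1243 + (611/10)*(-4)) = 1/(-1243 - 1222/5) = 1/(-7437/5) = -5/7437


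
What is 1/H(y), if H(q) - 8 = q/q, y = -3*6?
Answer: ⅑ ≈ 0.11111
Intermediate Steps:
y = -18
H(q) = 9 (H(q) = 8 + q/q = 8 + 1 = 9)
1/H(y) = 1/9 = ⅑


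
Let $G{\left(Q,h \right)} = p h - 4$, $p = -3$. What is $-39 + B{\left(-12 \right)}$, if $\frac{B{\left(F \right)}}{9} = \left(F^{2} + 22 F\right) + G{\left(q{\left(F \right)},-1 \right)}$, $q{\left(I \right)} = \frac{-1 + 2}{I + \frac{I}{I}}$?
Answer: $-1128$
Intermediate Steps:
$q{\left(I \right)} = \frac{1}{1 + I}$ ($q{\left(I \right)} = 1 \frac{1}{I + 1} = 1 \frac{1}{1 + I} = \frac{1}{1 + I}$)
$G{\left(Q,h \right)} = -4 - 3 h$ ($G{\left(Q,h \right)} = - 3 h - 4 = -4 - 3 h$)
$B{\left(F \right)} = -9 + 9 F^{2} + 198 F$ ($B{\left(F \right)} = 9 \left(\left(F^{2} + 22 F\right) - 1\right) = 9 \left(-1 + F^{2} + 22 F\right) = -9 + 9 F^{2} + 198 F$)
$-39 + B{\left(-12 \right)} = -39 + \left(-9 + 9 \left(-12\right)^{2} + 198 \left(-12\right)\right) = -39 - 1089 = -1128$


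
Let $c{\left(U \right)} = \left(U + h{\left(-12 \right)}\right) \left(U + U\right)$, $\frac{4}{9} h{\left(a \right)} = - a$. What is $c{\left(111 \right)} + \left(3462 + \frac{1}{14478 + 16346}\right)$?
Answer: $\frac{1051036753}{30824} \approx 34098.0$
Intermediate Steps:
$h{\left(a \right)} = - \frac{9 a}{4}$ ($h{\left(a \right)} = \frac{9 \left(- a\right)}{4} = - \frac{9 a}{4}$)
$c{\left(U \right)} = 2 U \left(27 + U\right)$ ($c{\left(U \right)} = \left(U - -27\right) \left(U + U\right) = \left(U + 27\right) 2 U = \left(27 + U\right) 2 U = 2 U \left(27 + U\right)$)
$c{\left(111 \right)} + \left(3462 + \frac{1}{14478 + 16346}\right) = 2 \cdot 111 \left(27 + 111\right) + \left(3462 + \frac{1}{14478 + 16346}\right) = 2 \cdot 111 \cdot 138 + \left(3462 + \frac{1}{30824}\right) = 30636 + \left(3462 + \frac{1}{30824}\right) = 30636 + \frac{106712689}{30824} = \frac{1051036753}{30824}$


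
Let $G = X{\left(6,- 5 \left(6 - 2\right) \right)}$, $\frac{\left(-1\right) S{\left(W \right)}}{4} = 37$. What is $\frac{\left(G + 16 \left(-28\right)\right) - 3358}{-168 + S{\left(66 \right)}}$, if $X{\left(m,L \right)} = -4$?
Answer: $\frac{1905}{158} \approx 12.057$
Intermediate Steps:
$S{\left(W \right)} = -148$ ($S{\left(W \right)} = \left(-4\right) 37 = -148$)
$G = -4$
$\frac{\left(G + 16 \left(-28\right)\right) - 3358}{-168 + S{\left(66 \right)}} = \frac{\left(-4 + 16 \left(-28\right)\right) - 3358}{-168 - 148} = \frac{\left(-4 - 448\right) - 3358}{-316} = \left(-452 - 3358\right) \left(- \frac{1}{316}\right) = \left(-3810\right) \left(- \frac{1}{316}\right) = \frac{1905}{158}$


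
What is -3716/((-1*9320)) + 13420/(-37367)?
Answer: 313213/7915010 ≈ 0.039572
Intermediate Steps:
-3716/((-1*9320)) + 13420/(-37367) = -3716/(-9320) + 13420*(-1/37367) = -3716*(-1/9320) - 1220/3397 = 929/2330 - 1220/3397 = 313213/7915010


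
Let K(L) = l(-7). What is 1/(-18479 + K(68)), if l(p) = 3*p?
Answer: -1/18500 ≈ -5.4054e-5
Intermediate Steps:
K(L) = -21 (K(L) = 3*(-7) = -21)
1/(-18479 + K(68)) = 1/(-18479 - 21) = 1/(-18500) = -1/18500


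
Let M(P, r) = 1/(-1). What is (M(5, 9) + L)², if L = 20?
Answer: 361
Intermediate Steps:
M(P, r) = -1
(M(5, 9) + L)² = (-1 + 20)² = 19² = 361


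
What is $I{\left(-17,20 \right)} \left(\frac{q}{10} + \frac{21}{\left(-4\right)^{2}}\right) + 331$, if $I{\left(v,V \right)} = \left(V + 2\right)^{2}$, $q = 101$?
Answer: $\frac{117093}{20} \approx 5854.6$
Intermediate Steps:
$I{\left(v,V \right)} = \left(2 + V\right)^{2}$
$I{\left(-17,20 \right)} \left(\frac{q}{10} + \frac{21}{\left(-4\right)^{2}}\right) + 331 = \left(2 + 20\right)^{2} \left(\frac{101}{10} + \frac{21}{\left(-4\right)^{2}}\right) + 331 = 22^{2} \left(101 \cdot \frac{1}{10} + \frac{21}{16}\right) + 331 = 484 \left(\frac{101}{10} + 21 \cdot \frac{1}{16}\right) + 331 = 484 \left(\frac{101}{10} + \frac{21}{16}\right) + 331 = 484 \cdot \frac{913}{80} + 331 = \frac{110473}{20} + 331 = \frac{117093}{20}$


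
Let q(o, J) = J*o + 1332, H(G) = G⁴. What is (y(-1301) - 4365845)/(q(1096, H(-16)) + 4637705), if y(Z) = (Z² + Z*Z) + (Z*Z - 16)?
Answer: 237314/25488831 ≈ 0.0093105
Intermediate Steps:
y(Z) = -16 + 3*Z² (y(Z) = (Z² + Z²) + (Z² - 16) = 2*Z² + (-16 + Z²) = -16 + 3*Z²)
q(o, J) = 1332 + J*o
(y(-1301) - 4365845)/(q(1096, H(-16)) + 4637705) = ((-16 + 3*(-1301)²) - 4365845)/((1332 + (-16)⁴*1096) + 4637705) = ((-16 + 3*1692601) - 4365845)/((1332 + 65536*1096) + 4637705) = ((-16 + 5077803) - 4365845)/((1332 + 71827456) + 4637705) = (5077787 - 4365845)/(71828788 + 4637705) = 711942/76466493 = 711942*(1/76466493) = 237314/25488831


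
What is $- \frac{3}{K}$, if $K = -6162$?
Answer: $\frac{1}{2054} \approx 0.00048685$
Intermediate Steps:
$- \frac{3}{K} = - \frac{3}{-6162} = \left(-3\right) \left(- \frac{1}{6162}\right) = \frac{1}{2054}$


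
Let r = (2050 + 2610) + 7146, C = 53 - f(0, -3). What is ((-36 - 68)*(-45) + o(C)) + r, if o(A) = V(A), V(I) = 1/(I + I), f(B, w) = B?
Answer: 1747517/106 ≈ 16486.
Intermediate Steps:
V(I) = 1/(2*I)
C = 53 (C = 53 - 1*0 = 53 + 0 = 53)
r = 11806 (r = 4660 + 7146 = 11806)
o(A) = 1/(2*A)
((-36 - 68)*(-45) + o(C)) + r = ((-36 - 68)*(-45) + (1/2)/53) + 11806 = (-104*(-45) + (1/2)*(1/53)) + 11806 = (4680 + 1/106) + 11806 = 496081/106 + 11806 = 1747517/106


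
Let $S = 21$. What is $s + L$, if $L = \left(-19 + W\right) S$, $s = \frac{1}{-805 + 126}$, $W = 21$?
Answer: $\frac{28517}{679} \approx 41.999$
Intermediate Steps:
$s = - \frac{1}{679}$ ($s = \frac{1}{-679} = - \frac{1}{679} \approx -0.0014728$)
$L = 42$ ($L = \left(-19 + 21\right) 21 = 2 \cdot 21 = 42$)
$s + L = - \frac{1}{679} + 42 = \frac{28517}{679}$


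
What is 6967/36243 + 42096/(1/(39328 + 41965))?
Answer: 124027537376071/36243 ≈ 3.4221e+9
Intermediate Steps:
6967/36243 + 42096/(1/(39328 + 41965)) = 6967*(1/36243) + 42096/(1/81293) = 6967/36243 + 42096/(1/81293) = 6967/36243 + 42096*81293 = 6967/36243 + 3422110128 = 124027537376071/36243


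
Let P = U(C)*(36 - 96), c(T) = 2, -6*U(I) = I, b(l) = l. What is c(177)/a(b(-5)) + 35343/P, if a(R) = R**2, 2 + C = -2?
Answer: -176699/200 ≈ -883.50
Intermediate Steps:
C = -4 (C = -2 - 2 = -4)
U(I) = -I/6
P = -40 (P = (-1/6*(-4))*(36 - 96) = (2/3)*(-60) = -40)
c(177)/a(b(-5)) + 35343/P = 2/((-5)**2) + 35343/(-40) = 2/25 + 35343*(-1/40) = 2*(1/25) - 35343/40 = 2/25 - 35343/40 = -176699/200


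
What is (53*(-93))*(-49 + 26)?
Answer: 113367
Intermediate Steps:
(53*(-93))*(-49 + 26) = -4929*(-23) = 113367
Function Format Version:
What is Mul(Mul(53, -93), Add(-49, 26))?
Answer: 113367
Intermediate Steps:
Mul(Mul(53, -93), Add(-49, 26)) = Mul(-4929, -23) = 113367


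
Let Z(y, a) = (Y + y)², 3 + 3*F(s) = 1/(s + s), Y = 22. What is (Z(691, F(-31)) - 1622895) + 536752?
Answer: -577774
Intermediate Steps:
F(s) = -1 + 1/(6*s) (F(s) = -1 + 1/(3*(s + s)) = -1 + 1/(3*((2*s))) = -1 + (1/(2*s))/3 = -1 + 1/(6*s))
Z(y, a) = (22 + y)²
(Z(691, F(-31)) - 1622895) + 536752 = ((22 + 691)² - 1622895) + 536752 = (713² - 1622895) + 536752 = (508369 - 1622895) + 536752 = -1114526 + 536752 = -577774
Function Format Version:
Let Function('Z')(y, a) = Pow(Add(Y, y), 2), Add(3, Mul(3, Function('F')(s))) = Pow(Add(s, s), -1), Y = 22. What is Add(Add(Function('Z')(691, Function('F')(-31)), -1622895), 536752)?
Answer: -577774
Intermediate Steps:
Function('F')(s) = Add(-1, Mul(Rational(1, 6), Pow(s, -1))) (Function('F')(s) = Add(-1, Mul(Rational(1, 3), Pow(Add(s, s), -1))) = Add(-1, Mul(Rational(1, 3), Pow(Mul(2, s), -1))) = Add(-1, Mul(Rational(1, 3), Mul(Rational(1, 2), Pow(s, -1)))) = Add(-1, Mul(Rational(1, 6), Pow(s, -1))))
Function('Z')(y, a) = Pow(Add(22, y), 2)
Add(Add(Function('Z')(691, Function('F')(-31)), -1622895), 536752) = Add(Add(Pow(Add(22, 691), 2), -1622895), 536752) = Add(Add(Pow(713, 2), -1622895), 536752) = Add(Add(508369, -1622895), 536752) = Add(-1114526, 536752) = -577774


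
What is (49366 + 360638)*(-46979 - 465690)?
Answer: -210196340676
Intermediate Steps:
(49366 + 360638)*(-46979 - 465690) = 410004*(-512669) = -210196340676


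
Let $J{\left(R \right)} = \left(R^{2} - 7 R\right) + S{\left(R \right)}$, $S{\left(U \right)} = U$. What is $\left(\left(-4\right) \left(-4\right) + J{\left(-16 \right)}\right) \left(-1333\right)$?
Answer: $-490544$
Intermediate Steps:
$J{\left(R \right)} = R^{2} - 6 R$ ($J{\left(R \right)} = \left(R^{2} - 7 R\right) + R = R^{2} - 6 R$)
$\left(\left(-4\right) \left(-4\right) + J{\left(-16 \right)}\right) \left(-1333\right) = \left(\left(-4\right) \left(-4\right) - 16 \left(-6 - 16\right)\right) \left(-1333\right) = \left(16 - -352\right) \left(-1333\right) = \left(16 + 352\right) \left(-1333\right) = 368 \left(-1333\right) = -490544$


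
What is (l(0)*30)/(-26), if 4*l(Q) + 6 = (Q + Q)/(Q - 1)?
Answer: 45/26 ≈ 1.7308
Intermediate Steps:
l(Q) = -3/2 + Q/(2*(-1 + Q)) (l(Q) = -3/2 + ((Q + Q)/(Q - 1))/4 = -3/2 + ((2*Q)/(-1 + Q))/4 = -3/2 + (2*Q/(-1 + Q))/4 = -3/2 + Q/(2*(-1 + Q)))
(l(0)*30)/(-26) = (((3/2 - 1*0)/(-1 + 0))*30)/(-26) = (((3/2 + 0)/(-1))*30)*(-1/26) = (-1*3/2*30)*(-1/26) = -3/2*30*(-1/26) = -45*(-1/26) = 45/26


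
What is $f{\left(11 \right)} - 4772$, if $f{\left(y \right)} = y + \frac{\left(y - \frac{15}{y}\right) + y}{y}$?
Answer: $- \frac{575854}{121} \approx -4759.1$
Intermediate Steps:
$f{\left(y \right)} = y + \frac{- \frac{15}{y} + 2 y}{y}$
$f{\left(11 \right)} - 4772 = \left(2 + 11 - \frac{15}{121}\right) - 4772 = \frac{1558}{121} - 4772 = - \frac{575854}{121}$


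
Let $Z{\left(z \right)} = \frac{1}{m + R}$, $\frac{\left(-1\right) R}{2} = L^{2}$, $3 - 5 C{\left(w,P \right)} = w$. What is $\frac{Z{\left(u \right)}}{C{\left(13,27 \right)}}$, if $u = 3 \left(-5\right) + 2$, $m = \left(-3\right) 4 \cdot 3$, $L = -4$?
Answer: $\frac{1}{136} \approx 0.0073529$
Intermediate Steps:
$C{\left(w,P \right)} = \frac{3}{5} - \frac{w}{5}$
$R = -32$ ($R = - 2 \left(-4\right)^{2} = \left(-2\right) 16 = -32$)
$m = -36$ ($m = \left(-12\right) 3 = -36$)
$u = -13$ ($u = -15 + 2 = -13$)
$Z{\left(z \right)} = - \frac{1}{68}$ ($Z{\left(z \right)} = \frac{1}{-36 - 32} = \frac{1}{-68} = - \frac{1}{68}$)
$\frac{Z{\left(u \right)}}{C{\left(13,27 \right)}} = - \frac{1}{68 \left(\frac{3}{5} - \frac{13}{5}\right)} = - \frac{1}{68 \left(-2\right)} = \left(- \frac{1}{68}\right) \left(- \frac{1}{2}\right) = \frac{1}{136}$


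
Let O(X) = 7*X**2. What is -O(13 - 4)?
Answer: -567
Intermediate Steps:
-O(13 - 4) = -7*(13 - 4)**2 = -7*9**2 = -7*81 = -1*567 = -567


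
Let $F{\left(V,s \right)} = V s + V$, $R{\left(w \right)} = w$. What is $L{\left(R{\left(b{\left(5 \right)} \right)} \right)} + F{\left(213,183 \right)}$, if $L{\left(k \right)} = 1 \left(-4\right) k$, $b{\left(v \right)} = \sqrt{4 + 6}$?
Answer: $39192 - 4 \sqrt{10} \approx 39179.0$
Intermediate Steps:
$b{\left(v \right)} = \sqrt{10}$
$L{\left(k \right)} = - 4 k$
$F{\left(V,s \right)} = V + V s$
$L{\left(R{\left(b{\left(5 \right)} \right)} \right)} + F{\left(213,183 \right)} = - 4 \sqrt{10} + 213 \left(1 + 183\right) = - 4 \sqrt{10} + 213 \cdot 184 = - 4 \sqrt{10} + 39192 = 39192 - 4 \sqrt{10}$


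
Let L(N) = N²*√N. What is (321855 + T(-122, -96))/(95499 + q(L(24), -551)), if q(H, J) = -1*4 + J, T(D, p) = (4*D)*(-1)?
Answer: 322343/94944 ≈ 3.3951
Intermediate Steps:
T(D, p) = -4*D
L(N) = N^(5/2)
q(H, J) = -4 + J
(321855 + T(-122, -96))/(95499 + q(L(24), -551)) = (321855 - 4*(-122))/(95499 + (-4 - 551)) = (321855 + 488)/(95499 - 555) = 322343/94944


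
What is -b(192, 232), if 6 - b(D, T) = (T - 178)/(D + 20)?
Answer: -609/106 ≈ -5.7453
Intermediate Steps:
b(D, T) = 6 - (-178 + T)/(20 + D) (b(D, T) = 6 - (T - 178)/(D + 20) = 6 - (-178 + T)/(20 + D))
-b(192, 232) = -(298 - 1*232 + 6*192)/(20 + 192) = -(298 - 232 + 1152)/212 = -1218/212 = -1*609/106 = -609/106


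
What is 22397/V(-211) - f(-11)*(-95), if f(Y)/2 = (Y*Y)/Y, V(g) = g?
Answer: -463387/211 ≈ -2196.1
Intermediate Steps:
f(Y) = 2*Y (f(Y) = 2*((Y*Y)/Y) = 2*(Y²/Y) = 2*Y)
22397/V(-211) - f(-11)*(-95) = 22397/(-211) - 2*(-11)*(-95) = 22397*(-1/211) - (-22)*(-95) = -22397/211 - 1*2090 = -22397/211 - 2090 = -463387/211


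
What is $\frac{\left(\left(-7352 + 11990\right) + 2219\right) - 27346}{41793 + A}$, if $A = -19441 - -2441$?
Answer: $- \frac{20489}{24793} \approx -0.8264$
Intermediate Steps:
$A = -17000$ ($A = -19441 + 2441 = -17000$)
$\frac{\left(\left(-7352 + 11990\right) + 2219\right) - 27346}{41793 + A} = \frac{\left(\left(-7352 + 11990\right) + 2219\right) - 27346}{41793 - 17000} = \frac{\left(4638 + 2219\right) - 27346}{24793} = \left(6857 - 27346\right) \frac{1}{24793} = \left(-20489\right) \frac{1}{24793} = - \frac{20489}{24793}$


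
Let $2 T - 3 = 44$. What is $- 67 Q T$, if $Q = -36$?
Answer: $56682$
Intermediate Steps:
$T = \frac{47}{2}$ ($T = \frac{3}{2} + \frac{1}{2} \cdot 44 = \frac{3}{2} + 22 = \frac{47}{2} \approx 23.5$)
$- 67 Q T = \left(-67\right) \left(-36\right) \frac{47}{2} = 2412 \cdot \frac{47}{2} = 56682$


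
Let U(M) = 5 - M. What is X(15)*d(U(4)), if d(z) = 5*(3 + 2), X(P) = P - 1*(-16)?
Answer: 775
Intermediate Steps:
X(P) = 16 + P (X(P) = P + 16 = 16 + P)
d(z) = 25 (d(z) = 5*5 = 25)
X(15)*d(U(4)) = (16 + 15)*25 = 31*25 = 775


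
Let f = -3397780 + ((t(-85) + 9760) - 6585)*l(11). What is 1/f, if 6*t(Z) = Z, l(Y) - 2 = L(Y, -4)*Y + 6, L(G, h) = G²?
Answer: 6/5007455 ≈ 1.1982e-6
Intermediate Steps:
l(Y) = 8 + Y³ (l(Y) = 2 + (Y²*Y + 6) = 2 + (Y³ + 6) = 2 + (6 + Y³) = 8 + Y³)
t(Z) = Z/6
f = 5007455/6 (f = -3397780 + (((⅙)*(-85) + 9760) - 6585)*(8 + 11³) = -3397780 + ((-85/6 + 9760) - 6585)*(8 + 1331) = -3397780 + (58475/6 - 6585)*1339 = -3397780 + (18965/6)*1339 = -3397780 + 25394135/6 = 5007455/6 ≈ 8.3458e+5)
1/f = 1/(5007455/6) = 6/5007455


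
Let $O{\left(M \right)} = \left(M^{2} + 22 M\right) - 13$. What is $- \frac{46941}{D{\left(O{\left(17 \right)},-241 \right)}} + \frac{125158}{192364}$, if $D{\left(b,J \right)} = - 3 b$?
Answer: $\frac{386409026}{15629575} \approx 24.723$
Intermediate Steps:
$O{\left(M \right)} = -13 + M^{2} + 22 M$
$- \frac{46941}{D{\left(O{\left(17 \right)},-241 \right)}} + \frac{125158}{192364} = - \frac{46941}{\left(-3\right) \left(-13 + 17^{2} + 22 \cdot 17\right)} + \frac{125158}{192364} = - \frac{46941}{\left(-3\right) \left(-13 + 289 + 374\right)} + 125158 \cdot \frac{1}{192364} = - \frac{46941}{\left(-3\right) 650} + \frac{62579}{96182} = - \frac{46941}{-1950} + \frac{62579}{96182} = \left(-46941\right) \left(- \frac{1}{1950}\right) + \frac{62579}{96182} = \frac{15647}{650} + \frac{62579}{96182} = \frac{386409026}{15629575}$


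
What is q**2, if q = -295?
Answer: 87025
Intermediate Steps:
q**2 = (-295)**2 = 87025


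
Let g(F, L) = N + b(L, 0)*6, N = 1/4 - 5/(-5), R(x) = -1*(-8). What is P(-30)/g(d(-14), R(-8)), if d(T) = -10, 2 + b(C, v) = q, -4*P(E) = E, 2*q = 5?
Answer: 30/17 ≈ 1.7647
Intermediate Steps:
q = 5/2 (q = (½)*5 = 5/2 ≈ 2.5000)
P(E) = -E/4
b(C, v) = ½ (b(C, v) = -2 + 5/2 = ½)
R(x) = 8
N = 5/4 (N = 1*(¼) - 5*(-⅕) = ¼ + 1 = 5/4 ≈ 1.2500)
g(F, L) = 17/4 (g(F, L) = 5/4 + (½)*6 = 5/4 + 3 = 17/4)
P(-30)/g(d(-14), R(-8)) = (-¼*(-30))/(17/4) = (15/2)*(4/17) = 30/17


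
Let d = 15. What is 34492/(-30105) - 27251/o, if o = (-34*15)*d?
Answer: 727487/301050 ≈ 2.4165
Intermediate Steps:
o = -7650 (o = -34*15*15 = -510*15 = -7650)
34492/(-30105) - 27251/o = 34492/(-30105) - 27251/(-7650) = 34492*(-1/30105) - 27251*(-1/7650) = -34492/30105 + 1603/450 = 727487/301050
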